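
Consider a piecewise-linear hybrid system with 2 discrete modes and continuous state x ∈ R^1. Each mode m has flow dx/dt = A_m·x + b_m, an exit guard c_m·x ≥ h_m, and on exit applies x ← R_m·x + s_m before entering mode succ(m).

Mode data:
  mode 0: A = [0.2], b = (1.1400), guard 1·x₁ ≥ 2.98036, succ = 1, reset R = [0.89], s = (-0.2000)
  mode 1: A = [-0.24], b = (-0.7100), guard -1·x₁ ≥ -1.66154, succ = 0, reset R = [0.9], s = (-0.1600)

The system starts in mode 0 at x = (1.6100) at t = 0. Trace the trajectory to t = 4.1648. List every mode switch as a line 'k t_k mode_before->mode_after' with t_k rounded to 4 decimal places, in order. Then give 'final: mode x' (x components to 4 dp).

1 0.8591 0->1
2 1.5176 1->0
3 2.5681 0->1
4 3.2266 1->0
final: 0 2.7874

Mode 0: guard c·x = 2.9804 hit at Δt = 0.8591 (t = 0.8591), x⁻ = (2.9804) → reset → x⁺ = (2.4525), jump to mode 1
Mode 1: guard c·x = -1.6615 hit at Δt = 0.6585 (t = 1.5176), x⁻ = (1.6615) → reset → x⁺ = (1.3354), jump to mode 0
Mode 0: guard c·x = 2.9804 hit at Δt = 1.0506 (t = 2.5681), x⁻ = (2.9804) → reset → x⁺ = (2.4525), jump to mode 1
Mode 1: guard c·x = -1.6615 hit at Δt = 0.6585 (t = 3.2266), x⁻ = (1.6615) → reset → x⁺ = (1.3354), jump to mode 0
Mode 0: flow for 0.9382 to horizon, guard not reached → x = (2.7874)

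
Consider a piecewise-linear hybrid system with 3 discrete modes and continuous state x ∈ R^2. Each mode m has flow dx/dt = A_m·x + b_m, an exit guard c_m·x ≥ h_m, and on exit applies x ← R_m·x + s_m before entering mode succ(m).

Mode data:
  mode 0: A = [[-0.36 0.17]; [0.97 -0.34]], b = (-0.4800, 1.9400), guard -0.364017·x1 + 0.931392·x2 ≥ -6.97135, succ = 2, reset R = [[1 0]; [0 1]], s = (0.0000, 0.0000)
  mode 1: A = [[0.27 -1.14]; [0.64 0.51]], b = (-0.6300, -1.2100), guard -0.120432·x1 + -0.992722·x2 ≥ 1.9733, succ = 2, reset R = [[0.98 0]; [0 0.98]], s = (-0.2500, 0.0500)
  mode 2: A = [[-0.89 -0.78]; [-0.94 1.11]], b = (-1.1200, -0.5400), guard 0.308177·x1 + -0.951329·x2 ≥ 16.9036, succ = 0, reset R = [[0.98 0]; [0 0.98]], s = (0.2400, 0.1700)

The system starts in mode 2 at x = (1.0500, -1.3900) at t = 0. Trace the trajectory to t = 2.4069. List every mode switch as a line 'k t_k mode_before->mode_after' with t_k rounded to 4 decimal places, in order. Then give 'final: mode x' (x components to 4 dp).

Mode 2: guard c·x = 16.9036 hit at Δt = 1.5932 (t = 1.5932), x⁻ = (4.6406, -16.2651) → reset → x⁺ = (4.7878, -15.7698), jump to mode 0
Mode 0: flow for 0.8137 to horizon, guard not reached → x = (1.8461, -8.4456)

1 1.5932 2->0
final: 0 1.8461 -8.4456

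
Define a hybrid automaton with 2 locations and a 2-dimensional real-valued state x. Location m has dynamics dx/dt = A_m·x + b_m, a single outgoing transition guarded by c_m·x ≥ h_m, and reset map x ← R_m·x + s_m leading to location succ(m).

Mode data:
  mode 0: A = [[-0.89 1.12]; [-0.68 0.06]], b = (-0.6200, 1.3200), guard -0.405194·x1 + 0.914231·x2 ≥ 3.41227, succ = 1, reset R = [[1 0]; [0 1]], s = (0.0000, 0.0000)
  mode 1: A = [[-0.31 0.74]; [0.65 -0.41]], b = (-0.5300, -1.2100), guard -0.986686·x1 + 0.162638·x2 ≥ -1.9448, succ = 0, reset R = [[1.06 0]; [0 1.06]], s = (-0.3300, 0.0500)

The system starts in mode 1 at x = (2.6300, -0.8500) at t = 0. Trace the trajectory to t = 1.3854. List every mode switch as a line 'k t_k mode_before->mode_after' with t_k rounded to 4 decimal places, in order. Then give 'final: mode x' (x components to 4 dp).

1 0.4347 1->0
final: 0 0.1344 0.1702

Mode 1: guard c·x = -1.9448 hit at Δt = 0.4347 (t = 0.4347), x⁻ = (1.8693, -0.6175) → reset → x⁺ = (1.6514, -0.6046), jump to mode 0
Mode 0: flow for 0.9507 to horizon, guard not reached → x = (0.1344, 0.1702)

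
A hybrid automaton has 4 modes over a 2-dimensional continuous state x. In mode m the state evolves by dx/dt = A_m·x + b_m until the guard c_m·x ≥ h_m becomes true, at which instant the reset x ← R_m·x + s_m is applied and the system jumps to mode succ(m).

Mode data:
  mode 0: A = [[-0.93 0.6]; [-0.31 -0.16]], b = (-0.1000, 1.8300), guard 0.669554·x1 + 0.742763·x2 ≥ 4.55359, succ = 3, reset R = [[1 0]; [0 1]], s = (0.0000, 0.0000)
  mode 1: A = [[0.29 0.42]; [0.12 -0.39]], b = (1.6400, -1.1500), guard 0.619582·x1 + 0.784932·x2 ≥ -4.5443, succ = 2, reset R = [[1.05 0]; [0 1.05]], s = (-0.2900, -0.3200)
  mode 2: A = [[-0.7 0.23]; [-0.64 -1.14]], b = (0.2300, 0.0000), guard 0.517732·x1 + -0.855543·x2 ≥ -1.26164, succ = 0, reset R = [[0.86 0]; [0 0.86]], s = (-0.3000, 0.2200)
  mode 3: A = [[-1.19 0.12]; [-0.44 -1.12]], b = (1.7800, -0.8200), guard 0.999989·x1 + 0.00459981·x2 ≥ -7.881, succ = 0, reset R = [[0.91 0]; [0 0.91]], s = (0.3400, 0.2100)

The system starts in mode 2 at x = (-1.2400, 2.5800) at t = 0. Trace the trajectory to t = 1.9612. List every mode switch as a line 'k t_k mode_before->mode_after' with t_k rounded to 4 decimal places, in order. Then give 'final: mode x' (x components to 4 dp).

1 0.7818 2->0
final: 0 0.7582 3.0137

Mode 2: guard c·x = -1.2616 hit at Δt = 0.7818 (t = 0.7818), x⁻ = (-0.3282, 1.2761) → reset → x⁺ = (-0.5822, 1.3174), jump to mode 0
Mode 0: flow for 1.1794 to horizon, guard not reached → x = (0.7582, 3.0137)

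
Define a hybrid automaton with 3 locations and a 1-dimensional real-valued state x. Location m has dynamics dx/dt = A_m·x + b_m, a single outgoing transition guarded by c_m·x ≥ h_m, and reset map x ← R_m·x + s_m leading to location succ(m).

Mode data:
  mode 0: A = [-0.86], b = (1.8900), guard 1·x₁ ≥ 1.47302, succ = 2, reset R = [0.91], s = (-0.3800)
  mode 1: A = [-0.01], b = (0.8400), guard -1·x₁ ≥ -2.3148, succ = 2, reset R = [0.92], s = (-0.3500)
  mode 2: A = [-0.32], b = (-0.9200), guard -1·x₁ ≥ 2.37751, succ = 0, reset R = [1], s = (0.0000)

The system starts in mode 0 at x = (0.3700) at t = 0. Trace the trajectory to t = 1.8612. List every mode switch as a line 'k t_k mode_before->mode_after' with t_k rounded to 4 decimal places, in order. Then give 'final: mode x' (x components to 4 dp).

Mode 0: guard c·x = 1.4730 hit at Δt = 1.0757 (t = 1.0757), x⁻ = (1.4730) → reset → x⁺ = (0.9604), jump to mode 2
Mode 2: flow for 0.7855 to horizon, guard not reached → x = (0.1080)

1 1.0757 0->2
final: 2 0.1080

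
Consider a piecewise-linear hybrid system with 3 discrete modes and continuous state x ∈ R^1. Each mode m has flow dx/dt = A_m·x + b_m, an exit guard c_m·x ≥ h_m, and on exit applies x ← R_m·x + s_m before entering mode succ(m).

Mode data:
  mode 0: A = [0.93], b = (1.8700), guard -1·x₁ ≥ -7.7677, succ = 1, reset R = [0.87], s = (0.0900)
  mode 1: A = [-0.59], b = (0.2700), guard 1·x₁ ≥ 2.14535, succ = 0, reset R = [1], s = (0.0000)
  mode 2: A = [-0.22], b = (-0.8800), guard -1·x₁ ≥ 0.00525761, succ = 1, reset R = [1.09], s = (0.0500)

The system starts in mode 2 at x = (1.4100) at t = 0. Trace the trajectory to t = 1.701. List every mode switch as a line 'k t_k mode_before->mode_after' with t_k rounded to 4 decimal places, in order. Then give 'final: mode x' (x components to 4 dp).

Mode 2: guard c·x = 0.0053 hit at Δt = 1.3785 (t = 1.3785), x⁻ = (-0.0053) → reset → x⁺ = (0.0443), jump to mode 1
Mode 1: flow for 0.3225 to horizon, guard not reached → x = (0.1159)

1 1.3785 2->1
final: 1 0.1159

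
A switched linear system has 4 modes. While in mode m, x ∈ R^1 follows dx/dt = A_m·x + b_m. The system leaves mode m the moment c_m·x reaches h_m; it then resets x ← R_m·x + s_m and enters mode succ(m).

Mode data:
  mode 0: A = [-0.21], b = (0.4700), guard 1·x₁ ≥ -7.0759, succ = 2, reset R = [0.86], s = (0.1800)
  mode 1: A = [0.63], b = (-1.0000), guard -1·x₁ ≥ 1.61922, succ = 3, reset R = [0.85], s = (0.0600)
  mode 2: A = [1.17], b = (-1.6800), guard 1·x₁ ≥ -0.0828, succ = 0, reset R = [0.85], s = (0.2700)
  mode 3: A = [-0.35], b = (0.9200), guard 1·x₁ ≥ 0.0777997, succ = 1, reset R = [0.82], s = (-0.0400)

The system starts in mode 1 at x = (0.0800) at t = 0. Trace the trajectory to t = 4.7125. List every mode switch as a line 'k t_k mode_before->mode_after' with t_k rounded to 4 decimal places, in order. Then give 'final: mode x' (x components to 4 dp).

Mode 1: guard c·x = 1.6192 hit at Δt = 1.1982 (t = 1.1982), x⁻ = (-1.6192) → reset → x⁺ = (-1.3163), jump to mode 3
Mode 3: guard c·x = 0.0778 hit at Δt = 1.2458 (t = 2.4440), x⁻ = (0.0778) → reset → x⁺ = (0.0238), jump to mode 1
Mode 1: guard c·x = 1.6192 hit at Δt = 1.1401 (t = 3.5841), x⁻ = (-1.6192) → reset → x⁺ = (-1.3163), jump to mode 3
Mode 3: flow for 1.1284 to horizon, guard not reached → x = (-0.0292)

1 1.1982 1->3
2 2.4440 3->1
3 3.5841 1->3
final: 3 -0.0292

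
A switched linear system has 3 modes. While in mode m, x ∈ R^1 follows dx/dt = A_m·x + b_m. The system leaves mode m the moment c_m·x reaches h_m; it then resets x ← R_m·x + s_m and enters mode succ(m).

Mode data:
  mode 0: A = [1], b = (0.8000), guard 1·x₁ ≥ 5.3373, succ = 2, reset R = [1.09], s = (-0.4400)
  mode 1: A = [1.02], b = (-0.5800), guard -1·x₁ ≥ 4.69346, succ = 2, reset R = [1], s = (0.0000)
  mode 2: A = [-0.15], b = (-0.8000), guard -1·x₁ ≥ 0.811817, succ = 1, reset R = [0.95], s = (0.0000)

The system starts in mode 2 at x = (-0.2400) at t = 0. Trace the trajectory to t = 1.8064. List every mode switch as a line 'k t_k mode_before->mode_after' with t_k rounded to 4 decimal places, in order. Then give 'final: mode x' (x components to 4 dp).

Mode 2: guard c·x = 0.8118 hit at Δt = 0.7939 (t = 0.7939), x⁻ = (-0.8118) → reset → x⁺ = (-0.7712), jump to mode 1
Mode 1: flow for 1.0125 to horizon, guard not reached → x = (-3.1947)

1 0.7939 2->1
final: 1 -3.1947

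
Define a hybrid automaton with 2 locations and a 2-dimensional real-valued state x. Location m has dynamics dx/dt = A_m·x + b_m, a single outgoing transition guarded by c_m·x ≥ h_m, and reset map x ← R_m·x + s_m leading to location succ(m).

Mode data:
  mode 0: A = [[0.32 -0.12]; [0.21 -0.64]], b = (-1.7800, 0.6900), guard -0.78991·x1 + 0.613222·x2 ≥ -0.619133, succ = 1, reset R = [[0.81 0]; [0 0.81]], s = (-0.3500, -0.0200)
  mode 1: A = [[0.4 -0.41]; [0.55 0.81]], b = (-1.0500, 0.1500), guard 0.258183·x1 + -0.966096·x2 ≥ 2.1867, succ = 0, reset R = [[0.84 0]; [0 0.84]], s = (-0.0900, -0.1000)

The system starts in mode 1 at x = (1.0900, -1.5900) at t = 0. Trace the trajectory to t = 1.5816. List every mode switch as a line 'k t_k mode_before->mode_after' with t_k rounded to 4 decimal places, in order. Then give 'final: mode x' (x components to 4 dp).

Mode 1: guard c·x = 2.1867 hit at Δt = 0.5502 (t = 0.5502), x⁻ = (1.1547, -1.9549) → reset → x⁺ = (0.8799, -1.7421), jump to mode 0
Mode 0: guard c·x = -0.6191 hit at Δt = 0.5328 (t = 1.0830), x⁻ = (0.0995, -0.8814) → reset → x⁺ = (-0.2694, -0.7339), jump to mode 1
Mode 1: flow for 0.4986 to horizon, guard not reached → x = (-0.7004, -1.1660)

1 0.5502 1->0
2 1.0830 0->1
final: 1 -0.7004 -1.1660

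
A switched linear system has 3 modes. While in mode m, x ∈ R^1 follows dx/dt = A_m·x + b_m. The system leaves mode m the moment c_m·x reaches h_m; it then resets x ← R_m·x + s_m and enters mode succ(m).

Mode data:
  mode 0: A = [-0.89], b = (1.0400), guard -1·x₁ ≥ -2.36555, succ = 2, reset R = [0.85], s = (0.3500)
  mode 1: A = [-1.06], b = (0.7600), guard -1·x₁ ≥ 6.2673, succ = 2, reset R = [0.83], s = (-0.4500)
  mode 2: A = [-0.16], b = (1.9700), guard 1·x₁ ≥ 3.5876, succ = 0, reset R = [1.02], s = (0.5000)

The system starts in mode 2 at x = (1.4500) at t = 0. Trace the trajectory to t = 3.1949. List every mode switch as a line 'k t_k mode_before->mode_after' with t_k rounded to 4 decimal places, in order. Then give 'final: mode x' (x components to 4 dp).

Mode 2: guard c·x = 3.5876 hit at Δt = 1.3696 (t = 1.3696), x⁻ = (3.5876) → reset → x⁺ = (4.1594), jump to mode 0
Mode 0: guard c·x = -2.3655 hit at Δt = 1.0289 (t = 2.3985), x⁻ = (2.3655) → reset → x⁺ = (2.3607), jump to mode 2
Mode 2: flow for 0.7964 to horizon, guard not reached → x = (3.5514)

1 1.3696 2->0
2 2.3985 0->2
final: 2 3.5514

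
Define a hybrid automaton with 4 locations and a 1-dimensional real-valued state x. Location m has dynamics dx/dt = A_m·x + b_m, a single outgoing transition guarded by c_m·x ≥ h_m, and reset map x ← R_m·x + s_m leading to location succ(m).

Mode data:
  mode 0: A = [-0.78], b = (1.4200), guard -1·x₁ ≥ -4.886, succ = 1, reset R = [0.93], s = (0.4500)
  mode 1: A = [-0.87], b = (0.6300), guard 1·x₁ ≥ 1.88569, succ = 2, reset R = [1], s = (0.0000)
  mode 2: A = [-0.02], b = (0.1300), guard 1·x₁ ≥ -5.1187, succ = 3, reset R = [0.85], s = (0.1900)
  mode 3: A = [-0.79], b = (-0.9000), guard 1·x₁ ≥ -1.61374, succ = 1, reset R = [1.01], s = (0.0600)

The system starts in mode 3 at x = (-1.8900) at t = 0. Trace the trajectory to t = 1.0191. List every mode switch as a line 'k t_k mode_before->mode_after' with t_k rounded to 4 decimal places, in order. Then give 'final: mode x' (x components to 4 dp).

1 0.5808 3->1
final: 1 -0.8426

Mode 3: guard c·x = -1.6137 hit at Δt = 0.5808 (t = 0.5808), x⁻ = (-1.6137) → reset → x⁺ = (-1.5699), jump to mode 1
Mode 1: flow for 0.4383 to horizon, guard not reached → x = (-0.8426)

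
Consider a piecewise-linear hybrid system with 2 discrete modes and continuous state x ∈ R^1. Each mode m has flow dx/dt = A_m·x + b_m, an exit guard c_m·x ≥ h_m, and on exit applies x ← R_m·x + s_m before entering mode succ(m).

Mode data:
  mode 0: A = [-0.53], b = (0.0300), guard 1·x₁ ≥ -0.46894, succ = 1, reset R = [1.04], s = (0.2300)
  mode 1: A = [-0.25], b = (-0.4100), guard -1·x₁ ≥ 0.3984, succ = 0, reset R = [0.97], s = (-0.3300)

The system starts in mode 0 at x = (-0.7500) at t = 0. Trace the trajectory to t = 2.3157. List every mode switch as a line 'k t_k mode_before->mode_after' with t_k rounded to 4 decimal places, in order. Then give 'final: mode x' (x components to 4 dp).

Mode 0: guard c·x = -0.4689 hit at Δt = 0.8083 (t = 0.8083), x⁻ = (-0.4689) → reset → x⁺ = (-0.2577), jump to mode 1
Mode 1: guard c·x = 0.3984 hit at Δt = 0.4294 (t = 1.2377), x⁻ = (-0.3984) → reset → x⁺ = (-0.7164), jump to mode 0
Mode 0: guard c·x = -0.4689 hit at Δt = 0.7281 (t = 1.9658), x⁻ = (-0.4689) → reset → x⁺ = (-0.2577), jump to mode 1
Mode 1: flow for 0.3499 to horizon, guard not reached → x = (-0.3735)

1 0.8083 0->1
2 1.2377 1->0
3 1.9658 0->1
final: 1 -0.3735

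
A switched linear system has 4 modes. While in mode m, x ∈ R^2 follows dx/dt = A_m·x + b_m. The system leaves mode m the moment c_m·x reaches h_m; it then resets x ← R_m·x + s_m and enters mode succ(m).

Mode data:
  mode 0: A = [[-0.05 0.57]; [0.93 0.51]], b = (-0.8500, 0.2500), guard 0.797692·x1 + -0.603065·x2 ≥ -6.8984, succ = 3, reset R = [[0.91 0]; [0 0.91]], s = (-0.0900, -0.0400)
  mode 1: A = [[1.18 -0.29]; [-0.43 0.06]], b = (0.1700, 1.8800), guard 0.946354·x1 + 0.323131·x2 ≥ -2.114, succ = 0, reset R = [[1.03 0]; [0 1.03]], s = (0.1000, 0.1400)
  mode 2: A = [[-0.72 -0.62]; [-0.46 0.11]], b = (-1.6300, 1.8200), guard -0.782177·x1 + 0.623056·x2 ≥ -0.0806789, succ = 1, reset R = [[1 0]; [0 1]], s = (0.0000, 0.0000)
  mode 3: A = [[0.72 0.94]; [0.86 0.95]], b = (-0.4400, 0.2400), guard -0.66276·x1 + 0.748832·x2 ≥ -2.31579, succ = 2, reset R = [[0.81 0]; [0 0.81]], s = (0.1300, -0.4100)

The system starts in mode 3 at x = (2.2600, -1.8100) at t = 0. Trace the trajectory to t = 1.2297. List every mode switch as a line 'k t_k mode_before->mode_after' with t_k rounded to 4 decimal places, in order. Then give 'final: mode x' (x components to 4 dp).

Mode 3: guard c·x = -2.3158 hit at Δt = 0.7998 (t = 0.7998), x⁻ = (1.8758, -1.4324) → reset → x⁺ = (1.6494, -1.5702), jump to mode 2
Mode 2: flow for 0.4299 to horizon, guard not reached → x = (0.9145, -1.1035)

1 0.7998 3->2
final: 2 0.9145 -1.1035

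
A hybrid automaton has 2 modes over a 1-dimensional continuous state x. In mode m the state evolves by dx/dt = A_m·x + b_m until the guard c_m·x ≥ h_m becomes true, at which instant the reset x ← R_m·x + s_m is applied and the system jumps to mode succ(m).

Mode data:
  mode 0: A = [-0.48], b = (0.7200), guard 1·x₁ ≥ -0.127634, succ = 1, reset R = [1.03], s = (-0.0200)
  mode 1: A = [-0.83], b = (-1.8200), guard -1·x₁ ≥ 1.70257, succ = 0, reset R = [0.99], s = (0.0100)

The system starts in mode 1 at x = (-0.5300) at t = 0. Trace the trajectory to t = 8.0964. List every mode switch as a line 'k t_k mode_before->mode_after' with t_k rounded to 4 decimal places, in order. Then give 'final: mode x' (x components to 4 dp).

Mode 1: guard c·x = 1.7026 hit at Δt = 1.4716 (t = 1.4716), x⁻ = (-1.7026) → reset → x⁺ = (-1.6755), jump to mode 0
Mode 0: guard c·x = -0.1276 hit at Δt = 1.3924 (t = 2.8640), x⁻ = (-0.1276) → reset → x⁺ = (-0.1515), jump to mode 1
Mode 1: guard c·x = 1.7026 hit at Δt = 1.7187 (t = 4.5827), x⁻ = (-1.7026) → reset → x⁺ = (-1.6755), jump to mode 0
Mode 0: guard c·x = -0.1276 hit at Δt = 1.3924 (t = 5.9751), x⁻ = (-0.1276) → reset → x⁺ = (-0.1515), jump to mode 1
Mode 1: guard c·x = 1.7026 hit at Δt = 1.7187 (t = 7.6938), x⁻ = (-1.7026) → reset → x⁺ = (-1.6755), jump to mode 0
Mode 0: flow for 0.4026 to horizon, guard not reached → x = (-1.1176)

1 1.4716 1->0
2 2.8640 0->1
3 4.5827 1->0
4 5.9751 0->1
5 7.6938 1->0
final: 0 -1.1176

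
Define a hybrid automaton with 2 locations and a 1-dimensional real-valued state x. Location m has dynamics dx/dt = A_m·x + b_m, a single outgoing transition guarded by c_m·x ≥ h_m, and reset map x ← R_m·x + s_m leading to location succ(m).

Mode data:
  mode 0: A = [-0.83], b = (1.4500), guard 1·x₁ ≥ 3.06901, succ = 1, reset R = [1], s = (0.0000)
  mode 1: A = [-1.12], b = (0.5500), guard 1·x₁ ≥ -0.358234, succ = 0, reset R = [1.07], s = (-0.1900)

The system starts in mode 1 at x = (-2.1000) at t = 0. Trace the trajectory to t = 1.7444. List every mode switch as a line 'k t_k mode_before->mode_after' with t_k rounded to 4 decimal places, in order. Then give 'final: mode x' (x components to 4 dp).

1 0.9959 1->0
final: 0 0.5004

Mode 1: guard c·x = -0.3582 hit at Δt = 0.9959 (t = 0.9959), x⁻ = (-0.3582) → reset → x⁺ = (-0.5733), jump to mode 0
Mode 0: flow for 0.7485 to horizon, guard not reached → x = (0.5004)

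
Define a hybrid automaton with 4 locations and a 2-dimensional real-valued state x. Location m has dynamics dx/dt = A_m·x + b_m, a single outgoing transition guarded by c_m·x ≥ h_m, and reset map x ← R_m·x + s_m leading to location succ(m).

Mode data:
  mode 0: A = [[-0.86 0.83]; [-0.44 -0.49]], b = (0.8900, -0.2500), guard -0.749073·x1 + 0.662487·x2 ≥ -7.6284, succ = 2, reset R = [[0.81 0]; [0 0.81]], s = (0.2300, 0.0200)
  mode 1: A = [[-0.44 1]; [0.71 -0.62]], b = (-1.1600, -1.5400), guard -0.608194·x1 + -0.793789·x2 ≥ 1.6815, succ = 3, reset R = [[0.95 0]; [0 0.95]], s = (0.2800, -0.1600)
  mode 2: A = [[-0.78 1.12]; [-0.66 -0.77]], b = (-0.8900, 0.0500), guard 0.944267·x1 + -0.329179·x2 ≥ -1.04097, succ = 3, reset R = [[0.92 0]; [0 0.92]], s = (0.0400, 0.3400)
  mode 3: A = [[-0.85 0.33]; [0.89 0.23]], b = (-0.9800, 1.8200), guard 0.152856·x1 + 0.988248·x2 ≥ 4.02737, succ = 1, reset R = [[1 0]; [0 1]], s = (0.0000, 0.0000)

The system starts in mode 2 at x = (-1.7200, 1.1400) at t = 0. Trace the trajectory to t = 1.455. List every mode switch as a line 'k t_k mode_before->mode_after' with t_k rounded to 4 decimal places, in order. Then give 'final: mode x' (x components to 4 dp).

1 0.7598 2->3
final: 3 -0.5169 2.5506

Mode 2: guard c·x = -1.0410 hit at Δt = 0.7598 (t = 0.7598), x⁻ = (-0.7228, 1.0889) → reset → x⁺ = (-0.6250, 1.3418), jump to mode 3
Mode 3: flow for 0.6952 to horizon, guard not reached → x = (-0.5169, 2.5506)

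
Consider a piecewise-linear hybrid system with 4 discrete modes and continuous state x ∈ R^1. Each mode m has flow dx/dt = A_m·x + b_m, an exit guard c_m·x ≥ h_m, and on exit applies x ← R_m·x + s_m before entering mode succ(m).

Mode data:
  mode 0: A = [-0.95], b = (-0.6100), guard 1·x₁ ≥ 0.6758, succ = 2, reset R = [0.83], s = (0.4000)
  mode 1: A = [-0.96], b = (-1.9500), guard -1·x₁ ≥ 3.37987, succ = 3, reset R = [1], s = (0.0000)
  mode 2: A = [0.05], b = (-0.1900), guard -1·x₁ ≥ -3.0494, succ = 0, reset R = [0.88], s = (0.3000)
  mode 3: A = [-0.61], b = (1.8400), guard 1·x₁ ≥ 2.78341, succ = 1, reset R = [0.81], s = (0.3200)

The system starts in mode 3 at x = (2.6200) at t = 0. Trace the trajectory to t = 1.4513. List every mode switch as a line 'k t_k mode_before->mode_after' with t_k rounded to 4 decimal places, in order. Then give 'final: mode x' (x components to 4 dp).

1 0.8712 3->1
final: 1 0.6078

Mode 3: guard c·x = 2.7834 hit at Δt = 0.8712 (t = 0.8712), x⁻ = (2.7834) → reset → x⁺ = (2.5746), jump to mode 1
Mode 1: flow for 0.5801 to horizon, guard not reached → x = (0.6078)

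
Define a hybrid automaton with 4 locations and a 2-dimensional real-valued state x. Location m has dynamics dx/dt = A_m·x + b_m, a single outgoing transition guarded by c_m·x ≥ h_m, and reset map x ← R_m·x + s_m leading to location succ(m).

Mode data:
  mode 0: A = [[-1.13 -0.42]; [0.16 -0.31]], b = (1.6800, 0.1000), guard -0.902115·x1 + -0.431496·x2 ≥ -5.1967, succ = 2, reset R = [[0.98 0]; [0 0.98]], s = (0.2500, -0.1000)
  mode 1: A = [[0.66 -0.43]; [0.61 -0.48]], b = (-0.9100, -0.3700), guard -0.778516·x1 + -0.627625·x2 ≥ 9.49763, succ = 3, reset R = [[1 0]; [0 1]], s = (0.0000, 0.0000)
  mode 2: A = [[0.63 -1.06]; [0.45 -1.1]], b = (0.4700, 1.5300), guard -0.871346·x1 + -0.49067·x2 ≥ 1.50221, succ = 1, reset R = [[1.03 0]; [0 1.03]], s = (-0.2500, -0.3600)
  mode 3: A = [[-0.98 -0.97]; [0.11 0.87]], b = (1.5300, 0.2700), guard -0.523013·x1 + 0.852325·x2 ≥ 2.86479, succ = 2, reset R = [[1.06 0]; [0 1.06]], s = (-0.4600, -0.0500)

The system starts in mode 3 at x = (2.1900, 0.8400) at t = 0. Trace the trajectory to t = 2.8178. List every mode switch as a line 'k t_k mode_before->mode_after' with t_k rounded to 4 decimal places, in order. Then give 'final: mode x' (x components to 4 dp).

1 1.2566 3->2
2 2.0073 2->1
final: 1 -6.5991 -1.1292

Mode 3: guard c·x = 2.8648 hit at Δt = 1.2566 (t = 1.2566), x⁻ = (0.1947, 3.4806) → reset → x⁺ = (-0.2536, 3.6394), jump to mode 2
Mode 2: guard c·x = 1.5022 hit at Δt = 0.7507 (t = 2.0073), x⁻ = (-2.8378, 1.9779) → reset → x⁺ = (-3.1729, 1.6772), jump to mode 1
Mode 1: flow for 0.8105 to horizon, guard not reached → x = (-6.5991, -1.1292)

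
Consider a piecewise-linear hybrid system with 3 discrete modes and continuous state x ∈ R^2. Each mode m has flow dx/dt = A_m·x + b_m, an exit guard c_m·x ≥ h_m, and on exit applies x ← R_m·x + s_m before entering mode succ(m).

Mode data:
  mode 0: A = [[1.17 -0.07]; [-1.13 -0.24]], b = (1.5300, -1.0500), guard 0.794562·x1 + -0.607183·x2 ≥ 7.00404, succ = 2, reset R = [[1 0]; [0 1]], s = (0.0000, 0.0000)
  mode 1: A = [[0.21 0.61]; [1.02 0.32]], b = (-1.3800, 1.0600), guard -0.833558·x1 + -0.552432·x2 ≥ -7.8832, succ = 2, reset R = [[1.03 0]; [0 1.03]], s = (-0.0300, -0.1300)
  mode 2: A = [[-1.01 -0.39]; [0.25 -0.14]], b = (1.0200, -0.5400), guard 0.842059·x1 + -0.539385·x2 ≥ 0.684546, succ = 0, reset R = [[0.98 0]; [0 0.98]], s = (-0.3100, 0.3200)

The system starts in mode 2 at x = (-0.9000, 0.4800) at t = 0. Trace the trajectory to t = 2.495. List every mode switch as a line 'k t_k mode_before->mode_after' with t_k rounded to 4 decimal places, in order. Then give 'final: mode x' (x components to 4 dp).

Mode 2: guard c·x = 0.6845 hit at Δt = 1.4819 (t = 1.4819), x⁻ = (0.6048, -0.3250) → reset → x⁺ = (0.2827, 0.0015), jump to mode 0
Mode 0: flow for 1.0131 to horizon, guard not reached → x = (4.0122, -2.8190)

1 1.4819 2->0
final: 0 4.0122 -2.8190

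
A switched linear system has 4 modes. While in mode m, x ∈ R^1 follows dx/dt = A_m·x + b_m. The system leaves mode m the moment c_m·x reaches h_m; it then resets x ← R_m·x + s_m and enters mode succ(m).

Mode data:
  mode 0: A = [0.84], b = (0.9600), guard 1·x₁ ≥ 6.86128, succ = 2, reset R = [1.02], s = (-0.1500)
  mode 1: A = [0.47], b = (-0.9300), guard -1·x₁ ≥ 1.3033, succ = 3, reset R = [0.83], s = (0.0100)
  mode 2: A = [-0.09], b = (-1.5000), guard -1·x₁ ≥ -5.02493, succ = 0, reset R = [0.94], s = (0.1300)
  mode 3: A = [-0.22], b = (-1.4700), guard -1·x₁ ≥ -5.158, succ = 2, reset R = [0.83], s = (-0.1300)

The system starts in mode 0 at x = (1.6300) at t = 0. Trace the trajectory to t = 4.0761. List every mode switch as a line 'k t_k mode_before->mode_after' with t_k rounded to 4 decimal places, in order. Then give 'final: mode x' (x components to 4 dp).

1 1.2620 0->2
2 2.1589 2->0
3 2.5027 0->2
4 3.3996 2->0
5 3.7435 0->2
final: 2 6.1549

Mode 0: guard c·x = 6.8613 hit at Δt = 1.2620 (t = 1.2620), x⁻ = (6.8613) → reset → x⁺ = (6.8485), jump to mode 2
Mode 2: guard c·x = -5.0249 hit at Δt = 0.8969 (t = 2.1589), x⁻ = (5.0249) → reset → x⁺ = (4.8534), jump to mode 0
Mode 0: guard c·x = 6.8613 hit at Δt = 0.3438 (t = 2.5027), x⁻ = (6.8613) → reset → x⁺ = (6.8485), jump to mode 2
Mode 2: guard c·x = -5.0249 hit at Δt = 0.8969 (t = 3.3996), x⁻ = (5.0249) → reset → x⁺ = (4.8534), jump to mode 0
Mode 0: guard c·x = 6.8613 hit at Δt = 0.3438 (t = 3.7435), x⁻ = (6.8613) → reset → x⁺ = (6.8485), jump to mode 2
Mode 2: flow for 0.3326 to horizon, guard not reached → x = (6.1549)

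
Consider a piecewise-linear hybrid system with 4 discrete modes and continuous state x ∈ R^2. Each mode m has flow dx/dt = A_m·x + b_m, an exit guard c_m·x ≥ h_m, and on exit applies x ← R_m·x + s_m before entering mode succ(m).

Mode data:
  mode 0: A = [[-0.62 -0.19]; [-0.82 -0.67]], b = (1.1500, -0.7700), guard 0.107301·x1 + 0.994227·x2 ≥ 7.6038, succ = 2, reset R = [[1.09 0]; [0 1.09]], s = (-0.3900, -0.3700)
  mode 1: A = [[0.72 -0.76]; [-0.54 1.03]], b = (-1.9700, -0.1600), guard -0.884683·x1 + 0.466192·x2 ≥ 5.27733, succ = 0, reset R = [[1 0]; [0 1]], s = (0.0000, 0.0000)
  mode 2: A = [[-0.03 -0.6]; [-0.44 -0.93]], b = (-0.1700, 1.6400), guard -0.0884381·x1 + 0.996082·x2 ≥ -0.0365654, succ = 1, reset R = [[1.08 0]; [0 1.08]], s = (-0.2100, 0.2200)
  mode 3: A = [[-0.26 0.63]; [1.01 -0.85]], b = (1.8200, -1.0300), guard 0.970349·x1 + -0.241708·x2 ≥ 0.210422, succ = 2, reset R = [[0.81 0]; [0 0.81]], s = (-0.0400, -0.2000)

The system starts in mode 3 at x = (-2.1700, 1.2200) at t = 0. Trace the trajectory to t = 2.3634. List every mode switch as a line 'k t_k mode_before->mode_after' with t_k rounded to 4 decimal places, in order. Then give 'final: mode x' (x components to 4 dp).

1 1.1118 3->2
2 1.5167 2->1
final: 1 -3.0598 1.1227

Mode 3: guard c·x = 0.2104 hit at Δt = 1.1118 (t = 1.1118), x⁻ = (0.0145, -0.8122) → reset → x⁺ = (-0.0282, -0.8579), jump to mode 2
Mode 2: guard c·x = -0.0366 hit at Δt = 0.4049 (t = 1.5167), x⁻ = (0.0051, -0.0363) → reset → x⁺ = (-0.2045, 0.1808), jump to mode 1
Mode 1: flow for 0.8467 to horizon, guard not reached → x = (-3.0598, 1.1227)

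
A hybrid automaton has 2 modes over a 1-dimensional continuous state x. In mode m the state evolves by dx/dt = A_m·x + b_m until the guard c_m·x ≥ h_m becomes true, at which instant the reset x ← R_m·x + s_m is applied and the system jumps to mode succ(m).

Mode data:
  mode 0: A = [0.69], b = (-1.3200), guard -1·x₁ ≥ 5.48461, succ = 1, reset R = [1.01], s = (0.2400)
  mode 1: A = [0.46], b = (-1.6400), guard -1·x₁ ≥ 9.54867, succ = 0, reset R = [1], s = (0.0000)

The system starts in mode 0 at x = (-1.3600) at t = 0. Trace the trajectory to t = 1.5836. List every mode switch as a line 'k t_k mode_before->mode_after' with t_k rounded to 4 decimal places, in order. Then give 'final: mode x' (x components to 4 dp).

Mode 0: guard c·x = 5.4846 hit at Δt = 1.1818 (t = 1.1818), x⁻ = (-5.4846) → reset → x⁺ = (-5.2995), jump to mode 1
Mode 1: flow for 0.4018 to horizon, guard not reached → x = (-7.0991)

1 1.1818 0->1
final: 1 -7.0991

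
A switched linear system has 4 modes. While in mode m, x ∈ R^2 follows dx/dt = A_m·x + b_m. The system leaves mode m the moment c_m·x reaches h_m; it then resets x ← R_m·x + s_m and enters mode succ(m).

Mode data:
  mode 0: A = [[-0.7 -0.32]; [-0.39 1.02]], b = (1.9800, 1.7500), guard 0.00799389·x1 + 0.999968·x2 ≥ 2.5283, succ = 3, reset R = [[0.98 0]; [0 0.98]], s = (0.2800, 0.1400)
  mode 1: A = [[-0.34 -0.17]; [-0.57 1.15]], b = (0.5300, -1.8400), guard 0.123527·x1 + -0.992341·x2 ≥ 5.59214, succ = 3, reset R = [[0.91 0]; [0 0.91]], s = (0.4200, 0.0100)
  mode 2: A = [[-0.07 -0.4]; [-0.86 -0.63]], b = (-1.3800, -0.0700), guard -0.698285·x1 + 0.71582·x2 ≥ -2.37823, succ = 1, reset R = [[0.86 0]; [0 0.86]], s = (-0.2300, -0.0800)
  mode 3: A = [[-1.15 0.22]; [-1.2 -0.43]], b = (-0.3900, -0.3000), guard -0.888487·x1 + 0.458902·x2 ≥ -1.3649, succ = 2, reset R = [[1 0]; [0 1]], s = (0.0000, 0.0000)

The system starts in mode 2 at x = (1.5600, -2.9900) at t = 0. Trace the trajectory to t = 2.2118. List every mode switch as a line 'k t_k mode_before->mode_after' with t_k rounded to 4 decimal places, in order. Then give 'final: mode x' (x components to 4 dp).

Mode 2: guard c·x = -2.3782 hit at Δt = 1.3546 (t = 1.3546), x⁻ = (1.0126, -2.3346) → reset → x⁺ = (0.6408, -2.0878), jump to mode 1
Mode 1: guard c·x = 5.5921 hit at Δt = 0.5268 (t = 1.8814), x⁻ = (1.0916, -5.4994) → reset → x⁺ = (1.4134, -4.9945), jump to mode 3
Mode 3: flow for 0.3304 to horizon, guard not reached → x = (0.5628, -4.7765)

1 1.3546 2->1
2 1.8814 1->3
final: 3 0.5628 -4.7765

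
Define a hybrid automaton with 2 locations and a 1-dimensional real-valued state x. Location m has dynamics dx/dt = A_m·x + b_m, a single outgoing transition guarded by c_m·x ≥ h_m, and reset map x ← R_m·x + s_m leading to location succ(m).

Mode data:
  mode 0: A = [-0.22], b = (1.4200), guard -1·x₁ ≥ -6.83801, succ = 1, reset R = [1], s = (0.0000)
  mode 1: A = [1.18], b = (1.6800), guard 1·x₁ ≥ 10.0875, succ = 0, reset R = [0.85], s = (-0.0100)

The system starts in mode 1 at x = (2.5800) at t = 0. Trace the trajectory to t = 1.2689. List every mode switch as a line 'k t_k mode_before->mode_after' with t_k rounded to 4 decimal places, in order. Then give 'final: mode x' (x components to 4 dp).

1 0.8950 1->0
final: 0 8.3978

Mode 1: guard c·x = 10.0875 hit at Δt = 0.8950 (t = 0.8950), x⁻ = (10.0875) → reset → x⁺ = (8.5644), jump to mode 0
Mode 0: flow for 0.3739 to horizon, guard not reached → x = (8.3978)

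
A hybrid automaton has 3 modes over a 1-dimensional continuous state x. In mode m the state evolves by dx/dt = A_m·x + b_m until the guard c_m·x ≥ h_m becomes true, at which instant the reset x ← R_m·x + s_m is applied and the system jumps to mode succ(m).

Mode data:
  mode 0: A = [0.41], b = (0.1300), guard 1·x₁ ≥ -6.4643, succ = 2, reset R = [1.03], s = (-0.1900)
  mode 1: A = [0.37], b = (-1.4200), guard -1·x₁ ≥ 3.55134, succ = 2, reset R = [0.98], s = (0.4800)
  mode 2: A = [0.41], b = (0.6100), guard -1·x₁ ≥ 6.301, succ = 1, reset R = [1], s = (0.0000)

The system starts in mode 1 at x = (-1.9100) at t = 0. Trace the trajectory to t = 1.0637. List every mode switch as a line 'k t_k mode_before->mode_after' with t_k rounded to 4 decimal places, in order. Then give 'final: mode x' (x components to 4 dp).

1 0.6789 1->2
final: 2 -3.2588

Mode 1: guard c·x = 3.5513 hit at Δt = 0.6789 (t = 0.6789), x⁻ = (-3.5513) → reset → x⁺ = (-3.0003), jump to mode 2
Mode 2: flow for 0.3848 to horizon, guard not reached → x = (-3.2588)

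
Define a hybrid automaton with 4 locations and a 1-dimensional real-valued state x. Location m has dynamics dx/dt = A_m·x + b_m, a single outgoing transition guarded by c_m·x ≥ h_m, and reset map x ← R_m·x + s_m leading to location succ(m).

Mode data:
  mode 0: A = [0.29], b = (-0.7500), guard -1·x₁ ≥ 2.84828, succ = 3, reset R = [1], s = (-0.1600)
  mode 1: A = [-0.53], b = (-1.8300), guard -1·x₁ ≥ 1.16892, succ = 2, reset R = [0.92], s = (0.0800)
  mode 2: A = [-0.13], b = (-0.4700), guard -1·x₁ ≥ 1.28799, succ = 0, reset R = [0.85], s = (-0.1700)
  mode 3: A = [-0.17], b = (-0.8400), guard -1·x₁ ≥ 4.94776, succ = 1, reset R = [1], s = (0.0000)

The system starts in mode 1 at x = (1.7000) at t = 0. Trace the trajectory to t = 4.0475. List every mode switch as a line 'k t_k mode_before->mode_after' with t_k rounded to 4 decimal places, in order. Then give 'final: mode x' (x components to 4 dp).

Mode 1: guard c·x = 1.1689 hit at Δt = 1.5352 (t = 1.5352), x⁻ = (-1.1689) → reset → x⁺ = (-0.9954), jump to mode 2
Mode 2: guard c·x = 1.2880 hit at Δt = 0.9109 (t = 2.4461), x⁻ = (-1.2880) → reset → x⁺ = (-1.2648), jump to mode 0
Mode 0: guard c·x = 2.8483 hit at Δt = 1.1877 (t = 3.6338), x⁻ = (-2.8483) → reset → x⁺ = (-3.0083), jump to mode 3
Mode 3: flow for 0.4137 to horizon, guard not reached → x = (-3.1395)

1 1.5352 1->2
2 2.4461 2->0
3 3.6338 0->3
final: 3 -3.1395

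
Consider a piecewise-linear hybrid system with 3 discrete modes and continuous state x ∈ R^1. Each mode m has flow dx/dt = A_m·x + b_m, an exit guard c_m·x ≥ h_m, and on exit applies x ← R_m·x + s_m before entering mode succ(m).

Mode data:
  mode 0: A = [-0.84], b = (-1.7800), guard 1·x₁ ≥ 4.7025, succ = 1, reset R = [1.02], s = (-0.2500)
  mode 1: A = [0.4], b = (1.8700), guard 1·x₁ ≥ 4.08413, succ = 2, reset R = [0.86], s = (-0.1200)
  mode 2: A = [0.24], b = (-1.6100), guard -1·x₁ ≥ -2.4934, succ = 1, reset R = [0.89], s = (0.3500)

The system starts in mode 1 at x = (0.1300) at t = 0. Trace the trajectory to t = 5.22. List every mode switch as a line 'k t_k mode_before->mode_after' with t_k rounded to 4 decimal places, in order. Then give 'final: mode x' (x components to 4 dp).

Mode 1: guard c·x = 4.0841 hit at Δt = 1.5011 (t = 1.5011), x⁻ = (4.0841) → reset → x⁺ = (3.3924), jump to mode 2
Mode 2: guard c·x = -2.4934 hit at Δt = 0.9995 (t = 2.5006), x⁻ = (2.4934) → reset → x⁺ = (2.5691), jump to mode 1
Mode 1: guard c·x = 4.0841 hit at Δt = 0.4748 (t = 2.9754), x⁻ = (4.0841) → reset → x⁺ = (3.3924), jump to mode 2
Mode 2: guard c·x = -2.4934 hit at Δt = 0.9995 (t = 3.9749), x⁻ = (2.4934) → reset → x⁺ = (2.5691), jump to mode 1
Mode 1: guard c·x = 4.0841 hit at Δt = 0.4748 (t = 4.4496), x⁻ = (4.0841) → reset → x⁺ = (3.3924), jump to mode 2
Mode 2: flow for 0.7704 to horizon, guard not reached → x = (2.7189)

1 1.5011 1->2
2 2.5006 2->1
3 2.9754 1->2
4 3.9749 2->1
5 4.4496 1->2
final: 2 2.7189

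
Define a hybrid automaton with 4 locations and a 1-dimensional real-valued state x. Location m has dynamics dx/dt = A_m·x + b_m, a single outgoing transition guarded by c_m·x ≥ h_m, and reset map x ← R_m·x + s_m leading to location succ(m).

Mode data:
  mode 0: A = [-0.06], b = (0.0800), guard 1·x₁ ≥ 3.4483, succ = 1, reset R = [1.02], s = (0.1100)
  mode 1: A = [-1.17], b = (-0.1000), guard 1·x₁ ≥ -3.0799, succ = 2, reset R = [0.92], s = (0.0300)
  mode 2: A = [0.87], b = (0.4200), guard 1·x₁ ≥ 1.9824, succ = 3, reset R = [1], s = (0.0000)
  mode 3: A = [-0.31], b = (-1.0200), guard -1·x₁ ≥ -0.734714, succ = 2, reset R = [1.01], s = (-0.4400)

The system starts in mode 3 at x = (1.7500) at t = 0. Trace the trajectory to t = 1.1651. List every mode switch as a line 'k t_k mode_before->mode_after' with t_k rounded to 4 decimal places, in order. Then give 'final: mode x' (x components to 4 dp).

Mode 3: guard c·x = -0.7347 hit at Δt = 0.7256 (t = 0.7256), x⁻ = (0.7347) → reset → x⁺ = (0.3021), jump to mode 2
Mode 2: flow for 0.4395 to horizon, guard not reached → x = (0.6676)

1 0.7256 3->2
final: 2 0.6676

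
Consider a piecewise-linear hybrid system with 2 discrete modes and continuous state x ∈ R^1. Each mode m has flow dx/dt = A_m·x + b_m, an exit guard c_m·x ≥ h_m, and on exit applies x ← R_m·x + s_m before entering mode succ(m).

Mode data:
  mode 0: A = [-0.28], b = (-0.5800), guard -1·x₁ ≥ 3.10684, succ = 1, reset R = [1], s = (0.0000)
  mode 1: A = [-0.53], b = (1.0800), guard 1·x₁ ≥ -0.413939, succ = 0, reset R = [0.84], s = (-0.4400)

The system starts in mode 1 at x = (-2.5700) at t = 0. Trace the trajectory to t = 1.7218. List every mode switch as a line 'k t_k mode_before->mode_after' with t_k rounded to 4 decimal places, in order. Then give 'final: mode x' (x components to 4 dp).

1 1.1905 1->0
final: 0 -0.9652

Mode 1: guard c·x = -0.4139 hit at Δt = 1.1905 (t = 1.1905), x⁻ = (-0.4139) → reset → x⁺ = (-0.7877), jump to mode 0
Mode 0: flow for 0.5313 to horizon, guard not reached → x = (-0.9652)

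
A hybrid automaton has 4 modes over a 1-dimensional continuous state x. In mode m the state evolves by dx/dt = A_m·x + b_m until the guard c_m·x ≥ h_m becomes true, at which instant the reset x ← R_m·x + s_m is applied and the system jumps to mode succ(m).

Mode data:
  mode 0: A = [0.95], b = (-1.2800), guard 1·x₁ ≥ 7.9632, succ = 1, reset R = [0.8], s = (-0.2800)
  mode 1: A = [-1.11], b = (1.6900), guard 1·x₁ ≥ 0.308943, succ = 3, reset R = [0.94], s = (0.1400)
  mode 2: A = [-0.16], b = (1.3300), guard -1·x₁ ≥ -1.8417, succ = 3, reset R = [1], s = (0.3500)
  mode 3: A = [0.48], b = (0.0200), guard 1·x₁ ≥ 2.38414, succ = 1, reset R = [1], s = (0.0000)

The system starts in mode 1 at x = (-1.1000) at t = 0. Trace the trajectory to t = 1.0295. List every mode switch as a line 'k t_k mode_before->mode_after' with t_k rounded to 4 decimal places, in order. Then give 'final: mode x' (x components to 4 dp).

Mode 1: guard c·x = 0.3089 hit at Δt = 0.6942 (t = 0.6942), x⁻ = (0.3089) → reset → x⁺ = (0.4304), jump to mode 3
Mode 3: flow for 0.3353 to horizon, guard not reached → x = (0.5128)

1 0.6942 1->3
final: 3 0.5128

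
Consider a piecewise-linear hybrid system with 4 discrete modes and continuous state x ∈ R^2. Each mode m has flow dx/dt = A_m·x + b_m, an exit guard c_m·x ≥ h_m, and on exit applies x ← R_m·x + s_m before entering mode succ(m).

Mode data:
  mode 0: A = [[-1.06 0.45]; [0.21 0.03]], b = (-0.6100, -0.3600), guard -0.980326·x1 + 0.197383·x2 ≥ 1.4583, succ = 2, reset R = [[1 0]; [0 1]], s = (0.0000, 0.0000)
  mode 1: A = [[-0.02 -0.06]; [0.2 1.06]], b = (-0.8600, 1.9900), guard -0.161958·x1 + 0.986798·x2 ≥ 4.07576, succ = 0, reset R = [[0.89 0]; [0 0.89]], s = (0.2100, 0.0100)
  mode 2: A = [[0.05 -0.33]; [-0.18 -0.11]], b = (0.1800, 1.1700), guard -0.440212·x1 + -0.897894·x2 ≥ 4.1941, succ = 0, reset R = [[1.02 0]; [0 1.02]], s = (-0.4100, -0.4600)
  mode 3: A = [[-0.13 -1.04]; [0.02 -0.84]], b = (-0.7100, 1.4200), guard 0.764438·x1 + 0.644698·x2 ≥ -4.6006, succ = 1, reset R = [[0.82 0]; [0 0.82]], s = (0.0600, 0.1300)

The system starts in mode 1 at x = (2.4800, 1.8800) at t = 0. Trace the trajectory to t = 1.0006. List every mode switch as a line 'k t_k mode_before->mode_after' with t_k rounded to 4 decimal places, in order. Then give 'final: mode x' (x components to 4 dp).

Mode 1: guard c·x = 4.0758 hit at Δt = 0.4527 (t = 0.4527), x⁻ = (1.9870, 4.4564) → reset → x⁺ = (1.9785, 3.9762), jump to mode 0
Mode 0: flow for 0.5479 to horizon, guard not reached → x = (1.6051, 4.0489)

1 0.4527 1->0
final: 0 1.6051 4.0489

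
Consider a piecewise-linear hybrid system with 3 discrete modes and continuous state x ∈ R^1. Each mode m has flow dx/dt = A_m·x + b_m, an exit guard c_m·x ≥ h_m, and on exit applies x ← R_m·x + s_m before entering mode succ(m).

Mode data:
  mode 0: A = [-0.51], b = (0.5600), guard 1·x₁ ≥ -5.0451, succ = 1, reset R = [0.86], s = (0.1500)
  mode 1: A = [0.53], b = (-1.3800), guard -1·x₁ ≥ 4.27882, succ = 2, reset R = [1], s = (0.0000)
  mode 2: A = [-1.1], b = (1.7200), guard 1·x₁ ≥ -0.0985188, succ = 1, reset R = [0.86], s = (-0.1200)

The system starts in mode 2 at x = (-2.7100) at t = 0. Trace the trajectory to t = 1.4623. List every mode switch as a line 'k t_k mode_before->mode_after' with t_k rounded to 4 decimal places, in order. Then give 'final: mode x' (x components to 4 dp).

1 0.8585 2->1
final: 1 -1.2639

Mode 2: guard c·x = -0.0985 hit at Δt = 0.8585 (t = 0.8585), x⁻ = (-0.0985) → reset → x⁺ = (-0.2047), jump to mode 1
Mode 1: flow for 0.6038 to horizon, guard not reached → x = (-1.2639)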